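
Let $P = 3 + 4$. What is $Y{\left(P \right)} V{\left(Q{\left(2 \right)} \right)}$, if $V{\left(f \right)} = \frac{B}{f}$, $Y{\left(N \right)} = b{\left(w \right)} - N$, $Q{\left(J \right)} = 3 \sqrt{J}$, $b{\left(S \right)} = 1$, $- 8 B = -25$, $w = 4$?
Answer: $- \frac{25 \sqrt{2}}{8} \approx -4.4194$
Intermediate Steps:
$B = \frac{25}{8}$ ($B = \left(- \frac{1}{8}\right) \left(-25\right) = \frac{25}{8} \approx 3.125$)
$P = 7$
$Y{\left(N \right)} = 1 - N$
$V{\left(f \right)} = \frac{25}{8 f}$
$Y{\left(P \right)} V{\left(Q{\left(2 \right)} \right)} = \left(1 - 7\right) \frac{25}{8 \cdot 3 \sqrt{2}} = \left(1 - 7\right) \frac{25 \frac{\sqrt{2}}{6}}{8} = - 6 \frac{25 \sqrt{2}}{48} = - \frac{25 \sqrt{2}}{8}$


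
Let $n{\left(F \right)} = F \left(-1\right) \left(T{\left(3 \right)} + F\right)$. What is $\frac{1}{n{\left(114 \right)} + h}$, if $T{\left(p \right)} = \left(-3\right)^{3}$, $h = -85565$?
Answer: $- \frac{1}{95483} \approx -1.0473 \cdot 10^{-5}$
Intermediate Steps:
$T{\left(p \right)} = -27$
$n{\left(F \right)} = - F \left(-27 + F\right)$ ($n{\left(F \right)} = F \left(-1\right) \left(-27 + F\right) = - F \left(-27 + F\right)$)
$\frac{1}{n{\left(114 \right)} + h} = \frac{1}{114 \left(27 - 114\right) - 85565} = \frac{1}{114 \left(-87\right) - 85565} = \frac{1}{-9918 - 85565} = \frac{1}{-95483} = - \frac{1}{95483}$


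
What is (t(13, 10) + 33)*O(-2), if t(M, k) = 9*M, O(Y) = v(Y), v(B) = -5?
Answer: -750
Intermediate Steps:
O(Y) = -5
(t(13, 10) + 33)*O(-2) = (9*13 + 33)*(-5) = (117 + 33)*(-5) = 150*(-5) = -750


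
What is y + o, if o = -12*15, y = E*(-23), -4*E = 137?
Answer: 2431/4 ≈ 607.75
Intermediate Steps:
E = -137/4 (E = -1/4*137 = -137/4 ≈ -34.250)
y = 3151/4 (y = -137/4*(-23) = 3151/4 ≈ 787.75)
o = -180
y + o = 3151/4 - 180 = 2431/4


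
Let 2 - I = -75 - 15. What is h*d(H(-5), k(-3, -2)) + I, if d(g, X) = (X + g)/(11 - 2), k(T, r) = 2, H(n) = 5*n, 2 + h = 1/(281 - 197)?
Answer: 73393/756 ≈ 97.081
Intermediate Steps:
h = -167/84 (h = -2 + 1/(281 - 197) = -2 + 1/84 = -167/84 ≈ -1.9881)
I = 92 (I = 2 - (-75 - 15) = 2 - 1*(-90) = 2 + 90 = 92)
d(g, X) = X/9 + g/9 (d(g, X) = (X + g)/9 = (X + g)*(1/9) = X/9 + g/9)
h*d(H(-5), k(-3, -2)) + I = -167*((1/9)*2 + (5*(-5))/9)/84 + 92 = -167*(2/9 + (1/9)*(-25))/84 + 92 = -167*(2/9 - 25/9)/84 + 92 = -167/84*(-23/9) + 92 = 3841/756 + 92 = 73393/756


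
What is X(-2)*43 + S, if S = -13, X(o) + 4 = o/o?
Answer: -142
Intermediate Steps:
X(o) = -3 (X(o) = -4 + o/o = -4 + 1 = -3)
X(-2)*43 + S = -3*43 - 13 = -129 - 13 = -142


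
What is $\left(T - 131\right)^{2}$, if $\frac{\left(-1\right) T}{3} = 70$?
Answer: $116281$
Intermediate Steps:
$T = -210$ ($T = \left(-3\right) 70 = -210$)
$\left(T - 131\right)^{2} = \left(-210 - 131\right)^{2} = \left(-341\right)^{2} = 116281$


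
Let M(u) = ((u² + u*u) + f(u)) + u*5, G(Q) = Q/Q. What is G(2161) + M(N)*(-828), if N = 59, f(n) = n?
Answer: -6057647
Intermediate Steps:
G(Q) = 1
M(u) = 2*u² + 6*u (M(u) = ((u² + u*u) + u) + u*5 = ((u² + u²) + u) + 5*u = (2*u² + u) + 5*u = (u + 2*u²) + 5*u = 2*u² + 6*u)
G(2161) + M(N)*(-828) = 1 + (2*59*(3 + 59))*(-828) = 1 + (2*59*62)*(-828) = 1 + 7316*(-828) = 1 - 6057648 = -6057647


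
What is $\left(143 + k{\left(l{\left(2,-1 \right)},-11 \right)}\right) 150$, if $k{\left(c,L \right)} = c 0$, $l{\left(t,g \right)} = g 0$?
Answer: $21450$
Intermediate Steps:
$l{\left(t,g \right)} = 0$
$k{\left(c,L \right)} = 0$
$\left(143 + k{\left(l{\left(2,-1 \right)},-11 \right)}\right) 150 = \left(143 + 0\right) 150 = 143 \cdot 150 = 21450$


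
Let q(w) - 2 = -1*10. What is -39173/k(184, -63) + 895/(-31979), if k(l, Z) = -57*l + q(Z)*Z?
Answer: 1243777687/319278336 ≈ 3.8956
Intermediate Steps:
q(w) = -8 (q(w) = 2 - 1*10 = 2 - 10 = -8)
k(l, Z) = -57*l - 8*Z
-39173/k(184, -63) + 895/(-31979) = -39173/(-57*184 - 8*(-63)) + 895/(-31979) = -39173/(-10488 + 504) + 895*(-1/31979) = -39173/(-9984) - 895/31979 = -39173*(-1/9984) - 895/31979 = 39173/9984 - 895/31979 = 1243777687/319278336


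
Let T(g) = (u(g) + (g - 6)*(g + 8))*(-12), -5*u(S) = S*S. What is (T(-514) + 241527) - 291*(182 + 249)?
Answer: -12036318/5 ≈ -2.4073e+6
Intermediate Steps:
u(S) = -S²/5 (u(S) = -S*S/5 = -S²/5)
T(g) = 12*g²/5 - 12*(-6 + g)*(8 + g) (T(g) = (-g²/5 + (g - 6)*(g + 8))*(-12) = (-g²/5 + (-6 + g)*(8 + g))*(-12) = 12*g²/5 - 12*(-6 + g)*(8 + g))
(T(-514) + 241527) - 291*(182 + 249) = ((576 - 24*(-514) - 48/5*(-514)²) + 241527) - 291*(182 + 249) = ((576 + 12336 - 48/5*264196) + 241527) - 291*431 = ((576 + 12336 - 12681408/5) + 241527) - 125421 = (-12616848/5 + 241527) - 125421 = -11409213/5 - 125421 = -12036318/5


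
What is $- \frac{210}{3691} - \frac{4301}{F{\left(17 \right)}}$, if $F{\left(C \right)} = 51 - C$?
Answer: $- \frac{934243}{7382} \approx -126.56$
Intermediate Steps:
$- \frac{210}{3691} - \frac{4301}{F{\left(17 \right)}} = - \frac{210}{3691} - \frac{4301}{51 - 17} = \left(-210\right) \frac{1}{3691} - \frac{4301}{51 - 17} = - \frac{210}{3691} - \frac{4301}{34} = - \frac{210}{3691} - \frac{253}{2} = - \frac{934243}{7382}$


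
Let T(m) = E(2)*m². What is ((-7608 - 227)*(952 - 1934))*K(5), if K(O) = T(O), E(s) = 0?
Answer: 0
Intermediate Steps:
T(m) = 0 (T(m) = 0*m² = 0)
K(O) = 0
((-7608 - 227)*(952 - 1934))*K(5) = ((-7608 - 227)*(952 - 1934))*0 = -7835*(-982)*0 = 7693970*0 = 0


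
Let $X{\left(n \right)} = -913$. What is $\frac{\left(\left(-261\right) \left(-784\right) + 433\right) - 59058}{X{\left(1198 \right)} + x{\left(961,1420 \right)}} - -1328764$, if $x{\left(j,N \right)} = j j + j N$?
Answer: $\frac{3039186372191}{2287228} \approx 1.3288 \cdot 10^{6}$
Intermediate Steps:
$x{\left(j,N \right)} = j^{2} + N j$
$\frac{\left(\left(-261\right) \left(-784\right) + 433\right) - 59058}{X{\left(1198 \right)} + x{\left(961,1420 \right)}} - -1328764 = \frac{\left(\left(-261\right) \left(-784\right) + 433\right) - 59058}{-913 + 961 \left(1420 + 961\right)} - -1328764 = \frac{\left(204624 + 433\right) - 59058}{-913 + 961 \cdot 2381} + 1328764 = \frac{205057 - 59058}{-913 + 2288141} + 1328764 = \frac{145999}{2287228} + 1328764 = \frac{3039186372191}{2287228}$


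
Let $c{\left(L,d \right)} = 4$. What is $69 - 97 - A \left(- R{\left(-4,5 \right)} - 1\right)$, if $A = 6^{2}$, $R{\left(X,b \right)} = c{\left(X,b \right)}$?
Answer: $-17391$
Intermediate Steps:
$R{\left(X,b \right)} = 4$
$A = 36$
$69 - 97 - A \left(- R{\left(-4,5 \right)} - 1\right) = 69 - 97 \left(-1\right) 36 \left(\left(-1\right) 4 - 1\right) = 69 - 97 \left(- 36 \left(-4 - 1\right)\right) = 69 - 97 \left(\left(-36\right) \left(-5\right)\right) = 69 - 17460 = -17391$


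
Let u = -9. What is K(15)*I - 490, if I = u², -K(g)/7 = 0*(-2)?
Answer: -490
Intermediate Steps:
K(g) = 0 (K(g) = -0*(-2) = -7*0 = 0)
I = 81 (I = (-9)² = 81)
K(15)*I - 490 = 0*81 - 490 = 0 - 490 = -490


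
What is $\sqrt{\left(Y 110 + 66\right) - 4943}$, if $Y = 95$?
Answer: $\sqrt{5573} \approx 74.653$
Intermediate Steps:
$\sqrt{\left(Y 110 + 66\right) - 4943} = \sqrt{\left(95 \cdot 110 + 66\right) - 4943} = \sqrt{\left(10450 + 66\right) - 4943} = \sqrt{10516 - 4943} = \sqrt{5573}$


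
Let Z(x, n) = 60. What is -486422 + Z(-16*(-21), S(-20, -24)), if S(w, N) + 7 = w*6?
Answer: -486362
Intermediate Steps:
S(w, N) = -7 + 6*w (S(w, N) = -7 + w*6 = -7 + 6*w)
-486422 + Z(-16*(-21), S(-20, -24)) = -486422 + 60 = -486362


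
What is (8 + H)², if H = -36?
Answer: 784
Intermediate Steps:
(8 + H)² = (8 - 36)² = (-28)² = 784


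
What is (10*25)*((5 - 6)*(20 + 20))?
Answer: -10000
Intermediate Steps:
(10*25)*((5 - 6)*(20 + 20)) = 250*(-1*40) = 250*(-40) = -10000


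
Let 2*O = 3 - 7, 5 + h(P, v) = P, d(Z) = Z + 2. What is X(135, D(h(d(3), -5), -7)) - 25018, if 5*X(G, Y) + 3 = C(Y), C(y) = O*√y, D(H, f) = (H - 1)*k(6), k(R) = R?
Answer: -125093/5 - 2*I*√6/5 ≈ -25019.0 - 0.9798*I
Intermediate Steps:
d(Z) = 2 + Z
h(P, v) = -5 + P
O = -2 (O = (3 - 7)/2 = (½)*(-4) = -2)
D(H, f) = -6 + 6*H (D(H, f) = (H - 1)*6 = (-1 + H)*6 = -6 + 6*H)
C(y) = -2*√y
X(G, Y) = -⅗ - 2*√Y/5 (X(G, Y) = -⅗ + (-2*√Y)/5 = -⅗ - 2*√Y/5)
X(135, D(h(d(3), -5), -7)) - 25018 = (-⅗ - 2*√(-6 + 6*(-5 + (2 + 3)))/5) - 25018 = (-⅗ - 2*√(-6 + 6*(-5 + 5))/5) - 25018 = (-⅗ - 2*√(-6 + 6*0)/5) - 25018 = (-⅗ - 2*√(-6 + 0)/5) - 25018 = (-⅗ - 2*I*√6/5) - 25018 = -125093/5 - 2*I*√6/5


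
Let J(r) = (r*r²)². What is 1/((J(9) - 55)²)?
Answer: 1/282371080996 ≈ 3.5414e-12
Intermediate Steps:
J(r) = r⁶ (J(r) = (r³)² = r⁶)
1/((J(9) - 55)²) = 1/((9⁶ - 55)²) = 1/((531441 - 55)²) = 1/(531386²) = 1/282371080996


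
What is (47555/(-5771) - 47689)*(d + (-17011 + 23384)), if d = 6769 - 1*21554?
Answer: 2315493630888/5771 ≈ 4.0123e+8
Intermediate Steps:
d = -14785 (d = 6769 - 21554 = -14785)
(47555/(-5771) - 47689)*(d + (-17011 + 23384)) = (47555/(-5771) - 47689)*(-14785 + (-17011 + 23384)) = (47555*(-1/5771) - 47689)*(-14785 + 6373) = (-47555/5771 - 47689)*(-8412) = -275260774/5771*(-8412) = 2315493630888/5771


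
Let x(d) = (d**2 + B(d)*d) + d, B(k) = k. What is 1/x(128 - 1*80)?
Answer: 1/4656 ≈ 0.00021478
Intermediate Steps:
x(d) = d + 2*d**2 (x(d) = (d**2 + d*d) + d = (d**2 + d**2) + d = 2*d**2 + d = d + 2*d**2)
1/x(128 - 1*80) = 1/((128 - 1*80)*(1 + 2*(128 - 1*80))) = 1/((128 - 80)*(1 + 2*(128 - 80))) = 1/(48*(1 + 2*48)) = 1/(48*(1 + 96)) = 1/(48*97) = 1/4656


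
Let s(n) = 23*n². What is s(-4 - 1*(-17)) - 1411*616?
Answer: -865289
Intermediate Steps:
s(-4 - 1*(-17)) - 1411*616 = 23*(-4 - 1*(-17))² - 1411*616 = 23*(-4 + 17)² - 869176 = 23*13² - 869176 = 23*169 - 869176 = 3887 - 869176 = -865289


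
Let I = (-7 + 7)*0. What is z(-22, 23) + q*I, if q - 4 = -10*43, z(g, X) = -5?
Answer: -5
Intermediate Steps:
I = 0 (I = 0*0 = 0)
q = -426 (q = 4 - 10*43 = 4 - 430 = -426)
z(-22, 23) + q*I = -5 - 426*0 = -5 + 0 = -5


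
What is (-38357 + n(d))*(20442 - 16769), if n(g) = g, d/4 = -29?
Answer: -141311329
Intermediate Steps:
d = -116 (d = 4*(-29) = -116)
(-38357 + n(d))*(20442 - 16769) = (-38357 - 116)*(20442 - 16769) = -38473*3673 = -141311329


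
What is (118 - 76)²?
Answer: 1764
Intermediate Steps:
(118 - 76)² = 42² = 1764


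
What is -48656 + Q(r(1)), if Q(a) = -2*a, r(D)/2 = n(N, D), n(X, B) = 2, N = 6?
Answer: -48664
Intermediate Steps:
r(D) = 4 (r(D) = 2*2 = 4)
-48656 + Q(r(1)) = -48656 - 2*4 = -48656 - 8 = -48664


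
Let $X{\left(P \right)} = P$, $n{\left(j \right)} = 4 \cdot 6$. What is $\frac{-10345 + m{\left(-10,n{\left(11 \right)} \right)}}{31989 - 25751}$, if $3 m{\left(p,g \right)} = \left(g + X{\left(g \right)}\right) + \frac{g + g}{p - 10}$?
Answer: $- \frac{51649}{31190} \approx -1.6559$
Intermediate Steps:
$n{\left(j \right)} = 24$
$m{\left(p,g \right)} = \frac{2 g}{3} + \frac{2 g}{3 \left(-10 + p\right)}$ ($m{\left(p,g \right)} = \frac{\left(g + g\right) + \frac{g + g}{p - 10}}{3} = \frac{2 g + \frac{2 g}{-10 + p}}{3} = \frac{2 g}{3} + \frac{2 g}{3 \left(-10 + p\right)}$)
$\frac{-10345 + m{\left(-10,n{\left(11 \right)} \right)}}{31989 - 25751} = \frac{-10345 + \frac{2}{3} \cdot 24 \frac{1}{-10 - 10} \left(-9 - 10\right)}{31989 - 25751} = \frac{-10345 + \frac{2}{3} \cdot 24 \frac{1}{-20} \left(-19\right)}{6238} = \left(-10345 + \frac{2}{3} \cdot 24 \left(- \frac{1}{20}\right) \left(-19\right)\right) \frac{1}{6238} = \left(-10345 + \frac{76}{5}\right) \frac{1}{6238} = \left(- \frac{51649}{5}\right) \frac{1}{6238} = - \frac{51649}{31190}$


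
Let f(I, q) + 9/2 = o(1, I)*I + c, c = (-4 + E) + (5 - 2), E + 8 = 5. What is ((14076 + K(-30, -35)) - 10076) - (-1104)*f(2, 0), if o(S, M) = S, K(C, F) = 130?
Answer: -3046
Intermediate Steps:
E = -3 (E = -8 + 5 = -3)
c = -4 (c = (-4 - 3) + (5 - 2) = -7 + 3 = -4)
f(I, q) = -17/2 + I (f(I, q) = -9/2 + (1*I - 4) = -9/2 + (I - 4) = -9/2 + (-4 + I) = -17/2 + I)
((14076 + K(-30, -35)) - 10076) - (-1104)*f(2, 0) = ((14076 + 130) - 10076) - (-1104)*(-17/2 + 2) = (14206 - 10076) - (-1104)*(-13)/2 = 4130 - 1*7176 = 4130 - 7176 = -3046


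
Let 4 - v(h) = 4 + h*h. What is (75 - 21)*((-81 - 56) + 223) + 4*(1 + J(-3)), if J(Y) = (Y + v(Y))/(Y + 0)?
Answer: 4664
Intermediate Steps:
v(h) = -h**2 (v(h) = 4 - (4 + h*h) = 4 - (4 + h**2) = 4 + (-4 - h**2) = -h**2)
J(Y) = (Y - Y**2)/Y (J(Y) = (Y - Y**2)/(Y + 0) = (Y - Y**2)/Y)
(75 - 21)*((-81 - 56) + 223) + 4*(1 + J(-3)) = (75 - 21)*((-81 - 56) + 223) + 4*(1 + (1 - 1*(-3))) = 54*(-137 + 223) + 4*(1 + (1 + 3)) = 54*86 + 4*(1 + 4) = 4644 + 4*5 = 4644 + 20 = 4664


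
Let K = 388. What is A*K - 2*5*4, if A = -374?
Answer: -145152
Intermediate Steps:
A*K - 2*5*4 = -374*388 - 2*5*4 = -145112 - 10*4 = -145112 - 40 = -145152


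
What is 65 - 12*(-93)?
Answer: 1181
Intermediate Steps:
65 - 12*(-93) = 65 + 1116 = 1181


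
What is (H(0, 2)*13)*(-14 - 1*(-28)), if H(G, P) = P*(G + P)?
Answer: 728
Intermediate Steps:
(H(0, 2)*13)*(-14 - 1*(-28)) = ((2*(0 + 2))*13)*(-14 - 1*(-28)) = ((2*2)*13)*(-14 + 28) = (4*13)*14 = 52*14 = 728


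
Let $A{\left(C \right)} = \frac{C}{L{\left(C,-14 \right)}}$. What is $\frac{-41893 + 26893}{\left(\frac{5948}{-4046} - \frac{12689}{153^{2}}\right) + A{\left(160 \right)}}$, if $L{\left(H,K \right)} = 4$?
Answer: $- \frac{2457945000}{6224803} \approx -394.86$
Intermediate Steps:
$A{\left(C \right)} = \frac{C}{4}$
$\frac{-41893 + 26893}{\left(\frac{5948}{-4046} - \frac{12689}{153^{2}}\right) + A{\left(160 \right)}} = \frac{-41893 + 26893}{\left(\frac{5948}{-4046} - \frac{12689}{153^{2}}\right) + \frac{1}{4} \cdot 160} = - \frac{15000}{\left(5948 \left(- \frac{1}{4046}\right) - \frac{12689}{23409}\right) + 40} = - \frac{15000}{\left(- \frac{2974}{2023} - \frac{12689}{23409}\right) + 40} = - \frac{15000}{- \frac{329717}{163863} + 40} = - \frac{15000}{\frac{6224803}{163863}} = \left(-15000\right) \frac{163863}{6224803} = - \frac{2457945000}{6224803}$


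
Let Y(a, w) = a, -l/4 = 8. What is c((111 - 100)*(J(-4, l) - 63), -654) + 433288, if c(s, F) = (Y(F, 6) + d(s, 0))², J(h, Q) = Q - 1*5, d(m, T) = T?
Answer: 861004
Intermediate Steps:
l = -32 (l = -4*8 = -32)
J(h, Q) = -5 + Q (J(h, Q) = Q - 5 = -5 + Q)
c(s, F) = F² (c(s, F) = (F + 0)² = F²)
c((111 - 100)*(J(-4, l) - 63), -654) + 433288 = (-654)² + 433288 = 427716 + 433288 = 861004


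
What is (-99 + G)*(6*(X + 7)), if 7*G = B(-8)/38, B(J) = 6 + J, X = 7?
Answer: -158016/19 ≈ -8316.6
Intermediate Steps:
G = -1/133 (G = ((6 - 8)/38)/7 = (-2*1/38)/7 = (1/7)*(-1/19) = -1/133 ≈ -0.0075188)
(-99 + G)*(6*(X + 7)) = (-99 - 1/133)*(6*(7 + 7)) = -79008*14/133 = -13168/133*84 = -158016/19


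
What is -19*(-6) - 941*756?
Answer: -711282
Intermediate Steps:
-19*(-6) - 941*756 = 114 - 711396 = -711282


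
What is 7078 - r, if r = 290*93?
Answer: -19892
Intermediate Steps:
r = 26970
7078 - r = 7078 - 1*26970 = 7078 - 26970 = -19892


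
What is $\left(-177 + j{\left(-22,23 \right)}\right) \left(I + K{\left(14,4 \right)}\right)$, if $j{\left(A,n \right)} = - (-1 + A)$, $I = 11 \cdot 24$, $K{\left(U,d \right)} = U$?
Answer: $-42812$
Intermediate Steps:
$I = 264$
$j{\left(A,n \right)} = 1 - A$
$\left(-177 + j{\left(-22,23 \right)}\right) \left(I + K{\left(14,4 \right)}\right) = \left(-177 + \left(1 - -22\right)\right) \left(264 + 14\right) = \left(-177 + \left(1 + 22\right)\right) 278 = \left(-177 + 23\right) 278 = \left(-154\right) 278 = -42812$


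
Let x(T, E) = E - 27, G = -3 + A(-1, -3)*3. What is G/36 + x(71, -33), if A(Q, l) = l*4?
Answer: -733/12 ≈ -61.083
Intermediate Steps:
A(Q, l) = 4*l
G = -39 (G = -3 + (4*(-3))*3 = -3 - 12*3 = -3 - 36 = -39)
x(T, E) = -27 + E
G/36 + x(71, -33) = -39/36 + (-27 - 33) = -39*1/36 - 60 = -13/12 - 60 = -733/12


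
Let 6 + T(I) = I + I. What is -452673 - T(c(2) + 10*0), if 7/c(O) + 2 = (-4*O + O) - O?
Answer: -2263328/5 ≈ -4.5267e+5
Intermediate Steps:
c(O) = 7/(-2 - 4*O) (c(O) = 7/(-2 + ((-4*O + O) - O)) = 7/(-2 + (-3*O - O)) = 7/(-2 - 4*O))
T(I) = -6 + 2*I (T(I) = -6 + (I + I) = -6 + 2*I)
-452673 - T(c(2) + 10*0) = -452673 - (-6 + 2*(-7/(2 + 4*2) + 10*0)) = -452673 - (-6 + 2*(-7/(2 + 8) + 0)) = -452673 - (-6 + 2*(-7/10 + 0)) = -452673 - (-6 + 2*(-7/10)) = -452673 - (-6 - 7/5) = -452673 - 1*(-37/5) = -452673 + 37/5 = -2263328/5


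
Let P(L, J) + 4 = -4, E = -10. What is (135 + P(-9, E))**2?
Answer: 16129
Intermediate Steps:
P(L, J) = -8 (P(L, J) = -4 - 4 = -8)
(135 + P(-9, E))**2 = (135 - 8)**2 = 127**2 = 16129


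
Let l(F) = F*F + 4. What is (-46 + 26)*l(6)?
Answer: -800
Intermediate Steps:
l(F) = 4 + F² (l(F) = F² + 4 = 4 + F²)
(-46 + 26)*l(6) = (-46 + 26)*(4 + 6²) = -20*(4 + 36) = -20*40 = -800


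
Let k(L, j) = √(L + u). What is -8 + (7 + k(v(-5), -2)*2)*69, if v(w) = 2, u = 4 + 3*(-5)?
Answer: 475 + 414*I ≈ 475.0 + 414.0*I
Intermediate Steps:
u = -11 (u = 4 - 15 = -11)
k(L, j) = √(-11 + L) (k(L, j) = √(L - 11) = √(-11 + L))
-8 + (7 + k(v(-5), -2)*2)*69 = -8 + (7 + √(-11 + 2)*2)*69 = -8 + (7 + √(-9)*2)*69 = -8 + (7 + (3*I)*2)*69 = -8 + (7 + 6*I)*69 = -8 + (483 + 414*I) = 475 + 414*I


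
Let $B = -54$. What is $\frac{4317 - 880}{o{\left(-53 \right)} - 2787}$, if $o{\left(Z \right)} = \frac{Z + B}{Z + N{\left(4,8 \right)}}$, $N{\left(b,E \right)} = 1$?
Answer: $- \frac{178724}{144817} \approx -1.2341$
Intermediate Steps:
$o{\left(Z \right)} = \frac{-54 + Z}{1 + Z}$ ($o{\left(Z \right)} = \frac{Z - 54}{Z + 1} = \frac{-54 + Z}{1 + Z}$)
$\frac{4317 - 880}{o{\left(-53 \right)} - 2787} = \frac{4317 - 880}{\frac{-54 - 53}{1 - 53} - 2787} = \frac{3437}{\frac{1}{-52} \left(-107\right) - 2787} = \frac{3437}{\left(- \frac{1}{52}\right) \left(-107\right) - 2787} = \frac{3437}{\frac{107}{52} - 2787} = \frac{3437}{- \frac{144817}{52}} = 3437 \left(- \frac{52}{144817}\right) = - \frac{178724}{144817}$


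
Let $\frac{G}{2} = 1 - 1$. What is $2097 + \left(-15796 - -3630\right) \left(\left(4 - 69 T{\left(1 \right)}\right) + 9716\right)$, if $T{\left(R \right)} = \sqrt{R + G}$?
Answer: $-117411969$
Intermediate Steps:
$G = 0$ ($G = 2 \left(1 - 1\right) = 2 \cdot 0 = 0$)
$T{\left(R \right)} = \sqrt{R}$ ($T{\left(R \right)} = \sqrt{R + 0} = \sqrt{R}$)
$2097 + \left(-15796 - -3630\right) \left(\left(4 - 69 T{\left(1 \right)}\right) + 9716\right) = 2097 + \left(-15796 - -3630\right) \left(\left(4 - 69 \sqrt{1}\right) + 9716\right) = 2097 + \left(-15796 + 3630\right) \left(\left(4 - 69\right) + 9716\right) = 2097 - 12166 \left(\left(4 - 69\right) + 9716\right) = 2097 - 12166 \left(-65 + 9716\right) = 2097 - 117414066 = -117411969$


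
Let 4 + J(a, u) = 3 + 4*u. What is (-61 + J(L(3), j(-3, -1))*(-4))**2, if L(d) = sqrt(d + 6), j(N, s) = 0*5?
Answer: 3249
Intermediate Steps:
j(N, s) = 0
L(d) = sqrt(6 + d)
J(a, u) = -1 + 4*u (J(a, u) = -4 + (3 + 4*u) = -1 + 4*u)
(-61 + J(L(3), j(-3, -1))*(-4))**2 = (-61 + (-1 + 4*0)*(-4))**2 = (-61 + (-1 + 0)*(-4))**2 = (-61 - 1*(-4))**2 = (-61 + 4)**2 = (-57)**2 = 3249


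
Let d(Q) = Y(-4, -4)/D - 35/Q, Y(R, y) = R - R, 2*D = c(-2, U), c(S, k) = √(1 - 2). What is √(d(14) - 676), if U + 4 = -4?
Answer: I*√2714/2 ≈ 26.048*I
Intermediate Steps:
U = -8 (U = -4 - 4 = -8)
c(S, k) = I (c(S, k) = √(-1) = I)
D = I/2 ≈ 0.5*I
Y(R, y) = 0
d(Q) = -35/Q (d(Q) = 0/((I/2)) - 35/Q = 0*(-2*I) - 35/Q = 0 - 35/Q = -35/Q)
√(d(14) - 676) = √(-35/14 - 676) = √(-35*1/14 - 676) = √(-5/2 - 676) = √(-1357/2) = I*√2714/2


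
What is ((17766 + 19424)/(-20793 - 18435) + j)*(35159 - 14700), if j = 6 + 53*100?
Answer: 2128826239651/19614 ≈ 1.0854e+8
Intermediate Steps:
j = 5306 (j = 6 + 5300 = 5306)
((17766 + 19424)/(-20793 - 18435) + j)*(35159 - 14700) = ((17766 + 19424)/(-20793 - 18435) + 5306)*(35159 - 14700) = (37190/(-39228) + 5306)*20459 = (37190*(-1/39228) + 5306)*20459 = (-18595/19614 + 5306)*20459 = (104053289/19614)*20459 = 2128826239651/19614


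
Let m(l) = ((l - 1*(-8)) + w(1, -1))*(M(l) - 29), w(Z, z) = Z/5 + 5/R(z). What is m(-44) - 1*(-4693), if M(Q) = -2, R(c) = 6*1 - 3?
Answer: 86267/15 ≈ 5751.1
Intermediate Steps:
R(c) = 3 (R(c) = 6 - 3 = 3)
w(Z, z) = 5/3 + Z/5 (w(Z, z) = Z/5 + 5/3 = 5/3 + Z/5)
m(l) = -4588/15 - 31*l (m(l) = ((l - 1*(-8)) + (5/3 + (1/5)*1))*(-2 - 29) = ((l + 8) + (5/3 + 1/5))*(-31) = ((8 + l) + 28/15)*(-31) = (148/15 + l)*(-31) = -4588/15 - 31*l)
m(-44) - 1*(-4693) = (-4588/15 - 31*(-44)) - 1*(-4693) = (-4588/15 + 1364) + 4693 = 15872/15 + 4693 = 86267/15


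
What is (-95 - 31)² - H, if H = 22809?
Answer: -6933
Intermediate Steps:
(-95 - 31)² - H = (-95 - 31)² - 1*22809 = (-126)² - 22809 = 15876 - 22809 = -6933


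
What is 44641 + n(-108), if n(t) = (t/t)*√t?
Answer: 44641 + 6*I*√3 ≈ 44641.0 + 10.392*I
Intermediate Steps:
n(t) = √t (n(t) = 1*√t = √t)
44641 + n(-108) = 44641 + √(-108) = 44641 + 6*I*√3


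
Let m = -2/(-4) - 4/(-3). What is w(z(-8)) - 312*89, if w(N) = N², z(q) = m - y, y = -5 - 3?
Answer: -996167/36 ≈ -27671.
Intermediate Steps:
m = 11/6 (m = -2*(-¼) - 4*(-⅓) = ½ + 4/3 = 11/6 ≈ 1.8333)
y = -8
z(q) = 59/6 (z(q) = 11/6 - 1*(-8) = 11/6 + 8 = 59/6)
w(z(-8)) - 312*89 = (59/6)² - 312*89 = 3481/36 - 27768 = -996167/36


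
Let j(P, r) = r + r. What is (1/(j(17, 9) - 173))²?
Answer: 1/24025 ≈ 4.1623e-5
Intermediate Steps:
j(P, r) = 2*r
(1/(j(17, 9) - 173))² = (1/(2*9 - 173))² = (1/(18 - 173))² = (1/(-155))² = (-1/155)² = 1/24025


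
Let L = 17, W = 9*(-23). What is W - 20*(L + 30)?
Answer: -1147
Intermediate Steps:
W = -207
W - 20*(L + 30) = -207 - 20*(17 + 30) = -207 - 20*47 = -207 - 1*940 = -207 - 940 = -1147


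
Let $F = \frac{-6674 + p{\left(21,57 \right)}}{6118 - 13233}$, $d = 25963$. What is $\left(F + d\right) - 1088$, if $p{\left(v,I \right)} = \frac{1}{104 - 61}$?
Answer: $\frac{7610668856}{305945} \approx 24876.0$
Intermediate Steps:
$p{\left(v,I \right)} = \frac{1}{43}$
$F = \frac{286981}{305945}$ ($F = \frac{-6674 + \frac{1}{43}}{6118 - 13233} = - \frac{286981}{43 \left(-7115\right)} = \left(- \frac{286981}{43}\right) \left(- \frac{1}{7115}\right) = \frac{286981}{305945} \approx 0.93801$)
$\left(F + d\right) - 1088 = \left(\frac{286981}{305945} + 25963\right) - 1088 = \frac{7943537016}{305945} - 1088 = \frac{7610668856}{305945}$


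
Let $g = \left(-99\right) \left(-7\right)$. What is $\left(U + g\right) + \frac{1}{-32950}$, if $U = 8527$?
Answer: $\frac{303798999}{32950} \approx 9220.0$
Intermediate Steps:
$g = 693$
$\left(U + g\right) + \frac{1}{-32950} = \left(8527 + 693\right) + \frac{1}{-32950} = 9220 - \frac{1}{32950} = \frac{303798999}{32950}$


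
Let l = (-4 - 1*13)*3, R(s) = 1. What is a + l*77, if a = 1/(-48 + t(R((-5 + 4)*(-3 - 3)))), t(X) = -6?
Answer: -212059/54 ≈ -3927.0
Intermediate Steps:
a = -1/54 (a = 1/(-48 - 6) = 1/(-54) = -1/54 ≈ -0.018519)
l = -51 (l = (-4 - 13)*3 = -17*3 = -51)
a + l*77 = -1/54 - 51*77 = -1/54 - 3927 = -212059/54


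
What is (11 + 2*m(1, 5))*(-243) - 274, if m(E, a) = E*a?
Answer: -5377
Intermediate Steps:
(11 + 2*m(1, 5))*(-243) - 274 = (11 + 2*(1*5))*(-243) - 274 = (11 + 2*5)*(-243) - 274 = (11 + 10)*(-243) - 274 = 21*(-243) - 274 = -5103 - 274 = -5377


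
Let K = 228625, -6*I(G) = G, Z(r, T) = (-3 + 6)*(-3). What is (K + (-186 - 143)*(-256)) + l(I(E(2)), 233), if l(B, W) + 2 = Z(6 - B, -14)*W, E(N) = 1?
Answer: 310750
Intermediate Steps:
Z(r, T) = -9 (Z(r, T) = 3*(-3) = -9)
I(G) = -G/6
l(B, W) = -2 - 9*W
(K + (-186 - 143)*(-256)) + l(I(E(2)), 233) = (228625 + (-186 - 143)*(-256)) + (-2 - 9*233) = (228625 - 329*(-256)) + (-2 - 2097) = (228625 + 84224) - 2099 = 312849 - 2099 = 310750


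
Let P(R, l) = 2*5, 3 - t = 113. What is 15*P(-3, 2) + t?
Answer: 40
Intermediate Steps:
t = -110 (t = 3 - 1*113 = 3 - 113 = -110)
P(R, l) = 10
15*P(-3, 2) + t = 15*10 - 110 = 150 - 110 = 40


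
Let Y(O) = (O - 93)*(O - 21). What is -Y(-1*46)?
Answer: -9313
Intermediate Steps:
Y(O) = (-93 + O)*(-21 + O)
-Y(-1*46) = -(1953 + (-1*46)**2 - (-114)*46) = -(1953 + (-46)**2 - 114*(-46)) = -(1953 + 2116 + 5244) = -1*9313 = -9313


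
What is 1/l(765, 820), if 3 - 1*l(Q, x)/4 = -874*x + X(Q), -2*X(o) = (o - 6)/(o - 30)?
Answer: 245/702349846 ≈ 3.4883e-7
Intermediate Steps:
X(o) = -(-6 + o)/(2*(-30 + o)) (X(o) = -(o - 6)/(2*(o - 30)) = -(-6 + o)/(2*(-30 + o)))
l(Q, x) = 12 + 3496*x - 2*(6 - Q)/(-30 + Q) (l(Q, x) = 12 - 4*(-874*x + (6 - Q)/(2*(-30 + Q))) = 12 + (3496*x - 2*(6 - Q)/(-30 + Q)) = 12 + 3496*x - 2*(6 - Q)/(-30 + Q))
1/l(765, 820) = 1/(2*(-186 - 52440*820 + 7*765 + 1748*765*820)/(-30 + 765)) = 1/(2*(-186 - 43000800 + 5355 + 1096520400)/735) = 1/(2*(1/735)*1053524769) = 1/(702349846/245) = 245/702349846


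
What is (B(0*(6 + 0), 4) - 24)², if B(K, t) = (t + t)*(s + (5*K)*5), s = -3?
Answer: 2304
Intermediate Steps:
B(K, t) = 2*t*(-3 + 25*K) (B(K, t) = (t + t)*(-3 + (5*K)*5) = (2*t)*(-3 + 25*K) = 2*t*(-3 + 25*K))
(B(0*(6 + 0), 4) - 24)² = (2*4*(-3 + 25*(0*(6 + 0))) - 24)² = (2*4*(-3 + 25*(0*6)) - 24)² = (2*4*(-3 + 25*0) - 24)² = (2*4*(-3 + 0) - 24)² = (2*4*(-3) - 24)² = (-24 - 24)² = (-48)² = 2304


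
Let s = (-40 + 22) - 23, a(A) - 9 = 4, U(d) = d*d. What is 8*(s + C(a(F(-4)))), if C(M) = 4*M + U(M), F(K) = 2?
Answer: 1440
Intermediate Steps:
U(d) = d**2
a(A) = 13 (a(A) = 9 + 4 = 13)
C(M) = M**2 + 4*M (C(M) = 4*M + M**2 = M**2 + 4*M)
s = -41 (s = -18 - 23 = -41)
8*(s + C(a(F(-4)))) = 8*(-41 + 13*(4 + 13)) = 8*(-41 + 13*17) = 8*(-41 + 221) = 8*180 = 1440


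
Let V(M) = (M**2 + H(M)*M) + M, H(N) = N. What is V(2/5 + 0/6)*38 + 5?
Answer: 809/25 ≈ 32.360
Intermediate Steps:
V(M) = M + 2*M**2 (V(M) = (M**2 + M*M) + M = (M**2 + M**2) + M = 2*M**2 + M = M + 2*M**2)
V(2/5 + 0/6)*38 + 5 = ((2/5 + 0/6)*(1 + 2*(2/5 + 0/6)))*38 + 5 = ((2*(1/5) + 0*(1/6))*(1 + 2*(2*(1/5) + 0*(1/6))))*38 + 5 = ((2/5 + 0)*(1 + 2*(2/5 + 0)))*38 + 5 = (2*(1 + 2*(2/5))/5)*38 + 5 = (2*(1 + 4/5)/5)*38 + 5 = ((2/5)*(9/5))*38 + 5 = (18/25)*38 + 5 = 684/25 + 5 = 809/25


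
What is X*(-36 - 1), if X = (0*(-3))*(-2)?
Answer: 0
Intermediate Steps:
X = 0 (X = 0*(-2) = 0)
X*(-36 - 1) = 0*(-36 - 1) = 0*(-37) = 0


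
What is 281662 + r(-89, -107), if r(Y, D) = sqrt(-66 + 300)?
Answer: 281662 + 3*sqrt(26) ≈ 2.8168e+5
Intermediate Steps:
r(Y, D) = 3*sqrt(26) (r(Y, D) = sqrt(234) = 3*sqrt(26))
281662 + r(-89, -107) = 281662 + 3*sqrt(26)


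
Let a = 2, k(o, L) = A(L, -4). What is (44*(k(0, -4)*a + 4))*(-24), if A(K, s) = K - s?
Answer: -4224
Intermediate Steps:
k(o, L) = 4 + L (k(o, L) = L - 1*(-4) = L + 4 = 4 + L)
(44*(k(0, -4)*a + 4))*(-24) = (44*((4 - 4)*2 + 4))*(-24) = (44*(0*2 + 4))*(-24) = (44*(0 + 4))*(-24) = (44*4)*(-24) = 176*(-24) = -4224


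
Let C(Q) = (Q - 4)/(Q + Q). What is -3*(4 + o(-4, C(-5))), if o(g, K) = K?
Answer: -147/10 ≈ -14.700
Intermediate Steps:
C(Q) = (-4 + Q)/(2*Q) (C(Q) = (-4 + Q)/((2*Q)) = (-4 + Q)*(1/(2*Q)) = (-4 + Q)/(2*Q))
-3*(4 + o(-4, C(-5))) = -3*(4 + (1/2)*(-4 - 5)/(-5)) = -3*(4 + (1/2)*(-1/5)*(-9)) = -3*(4 + 9/10) = -3*49/10 = -147/10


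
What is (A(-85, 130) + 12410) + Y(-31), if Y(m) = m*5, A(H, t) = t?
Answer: 12385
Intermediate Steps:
Y(m) = 5*m
(A(-85, 130) + 12410) + Y(-31) = (130 + 12410) + 5*(-31) = 12540 - 155 = 12385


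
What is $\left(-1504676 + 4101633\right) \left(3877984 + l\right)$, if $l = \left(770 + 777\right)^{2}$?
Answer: $16286018559701$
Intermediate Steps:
$l = 2393209$ ($l = 1547^{2} = 2393209$)
$\left(-1504676 + 4101633\right) \left(3877984 + l\right) = \left(-1504676 + 4101633\right) \left(3877984 + 2393209\right) = 2596957 \cdot 6271193 = 16286018559701$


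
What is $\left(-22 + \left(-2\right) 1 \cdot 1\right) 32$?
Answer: $-768$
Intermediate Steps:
$\left(-22 + \left(-2\right) 1 \cdot 1\right) 32 = \left(-22 - 2\right) 32 = \left(-24\right) 32 = -768$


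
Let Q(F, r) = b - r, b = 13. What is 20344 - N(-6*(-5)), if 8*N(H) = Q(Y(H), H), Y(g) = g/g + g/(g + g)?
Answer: 162769/8 ≈ 20346.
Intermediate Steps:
Y(g) = 3/2 (Y(g) = 1 + g/((2*g)) = 1 + g*(1/(2*g)) = 1 + ½ = 3/2)
Q(F, r) = 13 - r
N(H) = 13/8 - H/8 (N(H) = (13 - H)/8 = 13/8 - H/8)
20344 - N(-6*(-5)) = 20344 - (13/8 - (-3)*(-5)/4) = 20344 - (13/8 - ⅛*30) = 20344 - (13/8 - 15/4) = 20344 - 1*(-17/8) = 20344 + 17/8 = 162769/8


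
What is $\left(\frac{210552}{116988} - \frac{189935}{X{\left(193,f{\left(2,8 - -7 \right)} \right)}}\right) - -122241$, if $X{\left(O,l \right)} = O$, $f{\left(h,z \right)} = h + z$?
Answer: $\frac{228155119300}{1881557} \approx 1.2126 \cdot 10^{5}$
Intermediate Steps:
$\left(\frac{210552}{116988} - \frac{189935}{X{\left(193,f{\left(2,8 - -7 \right)} \right)}}\right) - -122241 = \left(\frac{210552}{116988} - \frac{189935}{193}\right) - -122241 = \left(210552 \cdot \frac{1}{116988} - \frac{189935}{193}\right) + 122241 = \left(\frac{17546}{9749} - \frac{189935}{193}\right) + 122241 = - \frac{1848289937}{1881557} + 122241 = \frac{228155119300}{1881557}$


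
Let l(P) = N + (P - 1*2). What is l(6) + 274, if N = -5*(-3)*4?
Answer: 338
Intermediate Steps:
N = 60 (N = 15*4 = 60)
l(P) = 58 + P (l(P) = 60 + (P - 1*2) = 60 + (P - 2) = 60 + (-2 + P) = 58 + P)
l(6) + 274 = (58 + 6) + 274 = 64 + 274 = 338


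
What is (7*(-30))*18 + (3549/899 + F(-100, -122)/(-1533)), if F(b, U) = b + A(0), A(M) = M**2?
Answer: -5203940743/1378167 ≈ -3776.0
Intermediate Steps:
F(b, U) = b (F(b, U) = b + 0**2 = b + 0 = b)
(7*(-30))*18 + (3549/899 + F(-100, -122)/(-1533)) = (7*(-30))*18 + (3549/899 - 100/(-1533)) = -210*18 + (3549*(1/899) - 100*(-1/1533)) = -3780 + (3549/899 + 100/1533) = -3780 + 5530517/1378167 = -5203940743/1378167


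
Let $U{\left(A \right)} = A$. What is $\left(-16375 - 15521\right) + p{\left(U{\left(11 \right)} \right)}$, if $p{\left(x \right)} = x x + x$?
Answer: $-31764$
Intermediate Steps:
$p{\left(x \right)} = x + x^{2}$ ($p{\left(x \right)} = x^{2} + x = x + x^{2}$)
$\left(-16375 - 15521\right) + p{\left(U{\left(11 \right)} \right)} = \left(-16375 - 15521\right) + 11 \left(1 + 11\right) = \left(-16375 - 15521\right) + 11 \cdot 12 = -31896 + 132 = -31764$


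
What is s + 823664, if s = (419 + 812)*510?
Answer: 1451474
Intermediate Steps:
s = 627810 (s = 1231*510 = 627810)
s + 823664 = 627810 + 823664 = 1451474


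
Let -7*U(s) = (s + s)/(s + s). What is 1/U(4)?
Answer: -7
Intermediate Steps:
U(s) = -⅐ (U(s) = -(s + s)/(7*(s + s)) = -2*s/(7*(2*s)) = -2*s*1/(2*s)/7 = -⅐*1 = -⅐)
1/U(4) = 1/(-⅐) = -7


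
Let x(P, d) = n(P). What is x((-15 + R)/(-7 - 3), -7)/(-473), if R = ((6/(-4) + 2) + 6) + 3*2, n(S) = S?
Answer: -1/1892 ≈ -0.00052854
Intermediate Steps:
R = 25/2 (R = ((-¼*6 + 2) + 6) + 6 = ((-3/2 + 2) + 6) + 6 = (½ + 6) + 6 = 13/2 + 6 = 25/2 ≈ 12.500)
x(P, d) = P
x((-15 + R)/(-7 - 3), -7)/(-473) = ((-15 + 25/2)/(-7 - 3))/(-473) = -5/2/(-10)*(-1/473) = -5/2*(-⅒)*(-1/473) = (¼)*(-1/473) = -1/1892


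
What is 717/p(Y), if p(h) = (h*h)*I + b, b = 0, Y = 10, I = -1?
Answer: -717/100 ≈ -7.1700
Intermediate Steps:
p(h) = -h² (p(h) = (h*h)*(-1) + 0 = h²*(-1) + 0 = -h² + 0 = -h²)
717/p(Y) = 717/((-1*10²)) = 717/((-1*100)) = 717/(-100) = 717*(-1/100) = -717/100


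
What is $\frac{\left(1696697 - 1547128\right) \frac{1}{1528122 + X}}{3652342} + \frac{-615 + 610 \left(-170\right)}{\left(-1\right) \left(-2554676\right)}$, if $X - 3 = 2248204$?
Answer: $- \frac{719379259690240263}{17617614127399717084} \approx -0.040833$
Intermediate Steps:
$X = 2248207$ ($X = 3 + 2248204 = 2248207$)
$\frac{\left(1696697 - 1547128\right) \frac{1}{1528122 + X}}{3652342} + \frac{-615 + 610 \left(-170\right)}{\left(-1\right) \left(-2554676\right)} = \frac{\left(1696697 - 1547128\right) \frac{1}{1528122 + 2248207}}{3652342} + \frac{-615 + 610 \left(-170\right)}{\left(-1\right) \left(-2554676\right)} = \frac{149569}{3776329} \cdot \frac{1}{3652342} + \frac{-615 - 103700}{2554676} = 149569 \cdot \frac{1}{3776329} \cdot \frac{1}{3652342} - \frac{104315}{2554676} = \frac{149569}{3776329} \cdot \frac{1}{3652342} - \frac{104315}{2554676} = \frac{149569}{13792445012518} - \frac{104315}{2554676} = - \frac{719379259690240263}{17617614127399717084}$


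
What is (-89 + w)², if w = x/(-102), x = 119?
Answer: 292681/36 ≈ 8130.0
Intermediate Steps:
w = -7/6 (w = 119/(-102) = 119*(-1/102) = -7/6 ≈ -1.1667)
(-89 + w)² = (-89 - 7/6)² = (-541/6)² = 292681/36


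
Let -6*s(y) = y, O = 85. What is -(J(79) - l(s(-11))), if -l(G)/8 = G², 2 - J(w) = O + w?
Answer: 1216/9 ≈ 135.11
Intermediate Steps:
s(y) = -y/6
J(w) = -83 - w (J(w) = 2 - (85 + w) = 2 + (-85 - w) = -83 - w)
l(G) = -8*G²
-(J(79) - l(s(-11))) = -((-83 - 1*79) - (-8)*(-⅙*(-11))²) = -((-83 - 79) - (-8)*(11/6)²) = -(-162 - (-8)*121/36) = -(-162 - 1*(-242/9)) = -(-162 + 242/9) = -1*(-1216/9) = 1216/9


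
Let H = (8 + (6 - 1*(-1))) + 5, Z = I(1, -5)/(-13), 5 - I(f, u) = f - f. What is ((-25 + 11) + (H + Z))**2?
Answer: 5329/169 ≈ 31.533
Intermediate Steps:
I(f, u) = 5 (I(f, u) = 5 - (f - f) = 5 - 1*0 = 5 + 0 = 5)
Z = -5/13 (Z = 5/(-13) = 5*(-1/13) = -5/13 ≈ -0.38462)
H = 20 (H = (8 + (6 + 1)) + 5 = (8 + 7) + 5 = 15 + 5 = 20)
((-25 + 11) + (H + Z))**2 = ((-25 + 11) + (20 - 5/13))**2 = (-14 + 255/13)**2 = (73/13)**2 = 5329/169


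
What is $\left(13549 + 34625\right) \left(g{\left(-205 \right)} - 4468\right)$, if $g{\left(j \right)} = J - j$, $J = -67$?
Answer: $-208593420$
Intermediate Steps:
$g{\left(j \right)} = -67 - j$
$\left(13549 + 34625\right) \left(g{\left(-205 \right)} - 4468\right) = \left(13549 + 34625\right) \left(\left(-67 - -205\right) - 4468\right) = 48174 \left(\left(-67 + 205\right) - 4468\right) = 48174 \left(138 - 4468\right) = 48174 \left(-4330\right) = -208593420$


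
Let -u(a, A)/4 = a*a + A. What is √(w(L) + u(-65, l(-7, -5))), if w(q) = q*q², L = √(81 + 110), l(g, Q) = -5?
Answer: √(-16880 + 191*√191) ≈ 119.33*I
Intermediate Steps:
L = √191 ≈ 13.820
u(a, A) = -4*A - 4*a² (u(a, A) = -4*(a*a + A) = -4*(a² + A) = -4*(A + a²) = -4*A - 4*a²)
w(q) = q³
√(w(L) + u(-65, l(-7, -5))) = √((√191)³ + (-4*(-5) - 4*(-65)²)) = √(191*√191 + (20 - 4*4225)) = √(191*√191 + (20 - 16900)) = √(191*√191 - 16880) = √(-16880 + 191*√191)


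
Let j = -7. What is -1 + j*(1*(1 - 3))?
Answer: 13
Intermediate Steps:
-1 + j*(1*(1 - 3)) = -1 - 7*(1 - 3) = -1 - 7*(-2) = -1 + 14 = 13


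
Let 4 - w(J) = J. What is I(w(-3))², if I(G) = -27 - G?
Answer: 1156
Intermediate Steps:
w(J) = 4 - J
I(w(-3))² = (-27 - (4 - 1*(-3)))² = (-27 - (4 + 3))² = (-27 - 1*7)² = (-27 - 7)² = (-34)² = 1156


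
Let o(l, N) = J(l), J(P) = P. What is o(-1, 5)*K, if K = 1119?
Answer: -1119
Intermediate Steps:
o(l, N) = l
o(-1, 5)*K = -1*1119 = -1119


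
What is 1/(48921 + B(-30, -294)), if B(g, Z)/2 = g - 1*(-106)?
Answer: 1/49073 ≈ 2.0378e-5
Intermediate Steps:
B(g, Z) = 212 + 2*g (B(g, Z) = 2*(g - 1*(-106)) = 2*(g + 106) = 2*(106 + g) = 212 + 2*g)
1/(48921 + B(-30, -294)) = 1/(48921 + (212 + 2*(-30))) = 1/(48921 + (212 - 60)) = 1/(48921 + 152) = 1/49073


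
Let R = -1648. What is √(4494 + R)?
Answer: √2846 ≈ 53.348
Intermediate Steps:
√(4494 + R) = √(4494 - 1648) = √2846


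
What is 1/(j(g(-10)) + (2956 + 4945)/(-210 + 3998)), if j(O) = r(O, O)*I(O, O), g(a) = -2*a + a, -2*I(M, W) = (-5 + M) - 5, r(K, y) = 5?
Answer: 3788/7901 ≈ 0.47943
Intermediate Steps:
I(M, W) = 5 - M/2 (I(M, W) = -((-5 + M) - 5)/2 = -(-10 + M)/2 = 5 - M/2)
g(a) = -a
j(O) = 25 - 5*O/2 (j(O) = 5*(5 - O/2) = 25 - 5*O/2)
1/(j(g(-10)) + (2956 + 4945)/(-210 + 3998)) = 1/((25 - (-5)*(-10)/2) + (2956 + 4945)/(-210 + 3998)) = 1/((25 - 5/2*10) + 7901/3788) = 1/((25 - 25) + 7901*(1/3788)) = 1/(0 + 7901/3788) = 1/(7901/3788) = 3788/7901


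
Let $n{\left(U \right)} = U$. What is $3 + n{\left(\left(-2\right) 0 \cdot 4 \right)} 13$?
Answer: $3$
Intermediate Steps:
$3 + n{\left(\left(-2\right) 0 \cdot 4 \right)} 13 = 3 + \left(-2\right) 0 \cdot 4 \cdot 13 = 3 + 0 \cdot 4 \cdot 13 = 3 + 0 \cdot 13 = 3 + 0 = 3$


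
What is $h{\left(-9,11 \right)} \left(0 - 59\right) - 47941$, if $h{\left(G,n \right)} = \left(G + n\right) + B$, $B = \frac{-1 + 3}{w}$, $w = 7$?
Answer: $- \frac{336531}{7} \approx -48076.0$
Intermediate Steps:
$B = \frac{2}{7}$ ($B = \frac{-1 + 3}{7} = 2 \cdot \frac{1}{7} = \frac{2}{7} \approx 0.28571$)
$h{\left(G,n \right)} = \frac{2}{7} + G + n$ ($h{\left(G,n \right)} = \left(G + n\right) + \frac{2}{7} = \frac{2}{7} + G + n$)
$h{\left(-9,11 \right)} \left(0 - 59\right) - 47941 = \left(\frac{2}{7} - 9 + 11\right) \left(0 - 59\right) - 47941 = \frac{16}{7} \left(-59\right) - 47941 = - \frac{944}{7} - 47941 = - \frac{336531}{7}$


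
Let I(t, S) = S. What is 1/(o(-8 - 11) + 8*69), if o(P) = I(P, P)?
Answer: 1/533 ≈ 0.0018762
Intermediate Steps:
o(P) = P
1/(o(-8 - 11) + 8*69) = 1/((-8 - 11) + 8*69) = 1/(-19 + 552) = 1/533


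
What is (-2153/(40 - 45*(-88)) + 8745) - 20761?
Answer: -48066153/4000 ≈ -12017.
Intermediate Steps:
(-2153/(40 - 45*(-88)) + 8745) - 20761 = (-2153/(40 + 3960) + 8745) - 20761 = (-2153/4000 + 8745) - 20761 = 34977847/4000 - 20761 = -48066153/4000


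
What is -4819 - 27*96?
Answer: -7411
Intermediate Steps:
-4819 - 27*96 = -4819 - 1*2592 = -4819 - 2592 = -7411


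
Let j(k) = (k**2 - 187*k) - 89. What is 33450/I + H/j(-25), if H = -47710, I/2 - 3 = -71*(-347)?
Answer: -217684085/25679808 ≈ -8.4769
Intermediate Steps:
I = 49280 (I = 6 + 2*(-71*(-347)) = 6 + 2*24637 = 6 + 49274 = 49280)
j(k) = -89 + k**2 - 187*k
33450/I + H/j(-25) = 33450/49280 - 47710/(-89 + (-25)**2 - 187*(-25)) = 33450*(1/49280) - 47710/(-89 + 625 + 4675) = 3345/4928 - 47710/5211 = -217684085/25679808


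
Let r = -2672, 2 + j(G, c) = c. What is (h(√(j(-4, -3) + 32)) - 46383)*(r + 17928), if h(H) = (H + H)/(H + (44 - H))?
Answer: -707619048 + 22884*√3/11 ≈ -7.0762e+8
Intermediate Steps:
j(G, c) = -2 + c
h(H) = H/22 (h(H) = (2*H)/44 = (2*H)*(1/44) = H/22)
(h(√(j(-4, -3) + 32)) - 46383)*(r + 17928) = (√((-2 - 3) + 32)/22 - 46383)*(-2672 + 17928) = (√(-5 + 32)/22 - 46383)*15256 = (√27/22 - 46383)*15256 = ((3*√3)/22 - 46383)*15256 = (3*√3/22 - 46383)*15256 = (-46383 + 3*√3/22)*15256 = -707619048 + 22884*√3/11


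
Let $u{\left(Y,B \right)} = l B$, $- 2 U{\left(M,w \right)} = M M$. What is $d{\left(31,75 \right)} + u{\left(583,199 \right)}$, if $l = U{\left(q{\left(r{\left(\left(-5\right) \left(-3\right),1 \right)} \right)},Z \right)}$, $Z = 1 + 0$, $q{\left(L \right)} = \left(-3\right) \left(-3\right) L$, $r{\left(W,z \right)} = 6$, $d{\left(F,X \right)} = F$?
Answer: $-290111$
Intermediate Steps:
$q{\left(L \right)} = 9 L$
$Z = 1$
$U{\left(M,w \right)} = - \frac{M^{2}}{2}$ ($U{\left(M,w \right)} = - \frac{M M}{2} = - \frac{M^{2}}{2}$)
$l = -1458$ ($l = - \frac{\left(9 \cdot 6\right)^{2}}{2} = - \frac{54^{2}}{2} = \left(- \frac{1}{2}\right) 2916 = -1458$)
$u{\left(Y,B \right)} = - 1458 B$
$d{\left(31,75 \right)} + u{\left(583,199 \right)} = 31 - 290142 = -290111$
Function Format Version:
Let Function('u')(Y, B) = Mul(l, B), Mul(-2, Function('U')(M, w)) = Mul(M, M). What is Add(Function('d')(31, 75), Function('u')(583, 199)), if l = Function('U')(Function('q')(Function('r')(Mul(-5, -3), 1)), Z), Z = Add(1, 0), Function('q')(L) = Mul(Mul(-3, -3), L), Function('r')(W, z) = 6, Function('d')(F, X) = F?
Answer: -290111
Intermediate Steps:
Function('q')(L) = Mul(9, L)
Z = 1
Function('U')(M, w) = Mul(Rational(-1, 2), Pow(M, 2)) (Function('U')(M, w) = Mul(Rational(-1, 2), Mul(M, M)) = Mul(Rational(-1, 2), Pow(M, 2)))
l = -1458 (l = Mul(Rational(-1, 2), Pow(Mul(9, 6), 2)) = Mul(Rational(-1, 2), Pow(54, 2)) = Mul(Rational(-1, 2), 2916) = -1458)
Function('u')(Y, B) = Mul(-1458, B)
Add(Function('d')(31, 75), Function('u')(583, 199)) = Add(31, Mul(-1458, 199)) = Add(31, -290142) = -290111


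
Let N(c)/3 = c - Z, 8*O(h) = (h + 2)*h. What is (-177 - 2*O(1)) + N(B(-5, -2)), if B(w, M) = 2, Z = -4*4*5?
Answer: 273/4 ≈ 68.250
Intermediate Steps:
Z = -80 (Z = -16*5 = -80)
O(h) = h*(2 + h)/8 (O(h) = ((h + 2)*h)/8 = ((2 + h)*h)/8 = (h*(2 + h))/8 = h*(2 + h)/8)
N(c) = 240 + 3*c (N(c) = 3*(c - 1*(-80)) = 3*(c + 80) = 3*(80 + c) = 240 + 3*c)
(-177 - 2*O(1)) + N(B(-5, -2)) = (-177 - (2 + 1)/4) + (240 + 3*2) = (-177 - 3/4) + (240 + 6) = (-177 - 2*3/8) + 246 = (-177 - 3/4) + 246 = -711/4 + 246 = 273/4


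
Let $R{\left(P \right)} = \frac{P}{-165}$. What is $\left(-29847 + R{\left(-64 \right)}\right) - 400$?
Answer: $- \frac{4990691}{165} \approx -30247.0$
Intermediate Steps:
$R{\left(P \right)} = - \frac{P}{165}$ ($R{\left(P \right)} = P \left(- \frac{1}{165}\right) = - \frac{P}{165}$)
$\left(-29847 + R{\left(-64 \right)}\right) - 400 = \left(-29847 - - \frac{64}{165}\right) - 400 = \left(-29847 + \frac{64}{165}\right) - 400 = - \frac{4924691}{165} - 400 = - \frac{4990691}{165}$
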